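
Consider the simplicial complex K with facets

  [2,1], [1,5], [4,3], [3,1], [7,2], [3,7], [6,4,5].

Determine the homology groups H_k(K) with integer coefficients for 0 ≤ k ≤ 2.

H_0 = Z,  H_1 = Z^2,  H_2 = 0.

We work with the vertex ordering 1 < 2 < 3 < 4 < 5 < 6 < 7. The simplices of K, each written with vertices in increasing order, are:

  0-simplices (7): [1], [2], [3], [4], [5], [6], [7]
  1-simplices (9): [1,2], [1,3], [1,5], [2,7], [3,4], [3,7], [4,5], [4,6], [5,6]
  2-simplices (1): [4,5,6]

Hence C_0 ≅ Z^7, C_1 ≅ Z^9, C_2 ≅ Z^1.

Boundary ∂_1: C_1 → C_0 is given by ∂[p,q] = [q] − [p]. For instance
  ∂[1,3] = [3] − [1].
This gives a 7×9 integer matrix of rank 6; reducing to Smith normal form yields diagonal entries (1,1,1,1,1,1).

Boundary ∂_2: C_2 → C_1 maps a triangle to the signed sum of its edges. For instance
  ∂[4,5,6] = [5,6] − [4,6] + [4,5].
The 9×1 boundary matrix has rank 1 and Smith normal form diag(1).

From H_k ≅ ker(∂_k) / im(∂_{k+1}) we obtain:

  H_0: rank C_0 − rank ∂_1 = 7 − 6 = 1, and the invariant factors of ∂_1 are all 1, so H_0 ≅ Z.
  H_1: rank ker ∂_1 − rank ∂_2 = (9 − 6) − 1 = 2, and the invariant factors of ∂_2 are all 1, so H_1 ≅ Z^2.
  H_2: rank ker ∂_2 − rank ∂_3 = (1 − 1) − 0 = 0, and there is no ∂_3, so H_2 ≅ 0.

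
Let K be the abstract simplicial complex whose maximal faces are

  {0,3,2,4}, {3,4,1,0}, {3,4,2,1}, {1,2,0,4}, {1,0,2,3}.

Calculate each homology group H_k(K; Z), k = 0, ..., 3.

Take the total order 0 < 1 < 2 < 3 < 4 on the vertex set. Then K (dimension 3) consists of the simplices:

  0-simplices (5): [0], [1], [2], [3], [4]
  1-simplices (10): [0,1], [0,2], [0,3], [0,4], [1,2], [1,3], [1,4], [2,3], [2,4], [3,4]
  2-simplices (10): [0,1,2], [0,1,3], [0,1,4], [0,2,3], [0,2,4], [0,3,4], [1,2,3], [1,2,4], [1,3,4], [2,3,4]
  3-simplices (5): [0,1,2,3], [0,1,2,4], [0,1,3,4], [0,2,3,4], [1,2,3,4]

Hence C_0 ≅ Z^5, C_1 ≅ Z^10, C_2 ≅ Z^10, C_3 ≅ Z^5.

∂_1: C_1 → C_0 is given by ∂[p,q] = [q] − [p]. For instance
  ∂[2,3] = [3] − [2].
This gives a 5×10 integer matrix of rank 4; reducing to Smith normal form yields diagonal entries (1,1,1,1).

The boundary map ∂_2: C_2 → C_1 acts by ∂[p,q,r] = [q,r] − [p,r] + [p,q]. For instance
  ∂[0,2,3] = [2,3] − [0,3] + [0,2],
  ∂[1,2,3] = [2,3] − [1,3] + [1,2].
The 10×10 boundary matrix has rank 6 and Smith normal form diag(1,1,1,1,1,1).

∂_3: C_3 → C_2 sends each 3-simplex σ to the alternating sum Σ_i (−1)^i (σ with its i-th vertex removed). For instance
  ∂[0,1,2,3] = [1,2,3] − [0,2,3] + [0,1,3] − [0,1,2],
  ∂[0,1,2,4] = [1,2,4] − [0,2,4] + [0,1,4] − [0,1,2].
The resulting 10×5 matrix has rank 4, and its Smith normal form has invariant factors (1,1,1,1).

Reading off H_k = ker ∂_k / im ∂_{k+1}:

  H_0: rank C_0 − rank ∂_1 = 5 − 4 = 1, and the invariant factors of ∂_1 are all 1, so H_0 ≅ Z.
  H_1: rank ker ∂_1 − rank ∂_2 = (10 − 4) − 6 = 0, and the invariant factors of ∂_2 are all 1, so H_1 ≅ 0.
  H_2: rank ker ∂_2 − rank ∂_3 = (10 − 6) − 4 = 0, and the invariant factors of ∂_3 are all 1, so H_2 ≅ 0.
  H_3: rank ker ∂_3 − rank ∂_4 = (5 − 4) − 0 = 1, and there is no ∂_4, so H_3 ≅ Z.

As a check, the Euler characteristic is 5 − 10 + 10 − 5 = 0, which agrees with 1 − 0 + 0 − 1 = 0.

H_0 ≅ Z,  H_1 = 0,  H_2 = 0,  H_3 ≅ Z.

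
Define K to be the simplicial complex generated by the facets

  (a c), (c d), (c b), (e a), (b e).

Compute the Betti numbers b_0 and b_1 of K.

We work with the vertex ordering a < b < c < d < e. The simplices of K, each written with vertices in increasing order, are:

  0-simplices (5): a, b, c, d, e
  1-simplices (5): ac, ae, bc, be, cd

so the chain groups are C_0 ≅ Z^5, C_1 ≅ Z^5.

The boundary map ∂_1: C_1 → C_0 is given by ∂[p,q] = [q] − [p]. For instance
  ∂ae = e − a.
The resulting 5×5 matrix has rank 4, and its Smith normal form has invariant factors (1,1,1,1).

Computing H_k = (kernel of ∂_k) / (image of ∂_{k+1}):

  H_0: rank C_0 − rank ∂_1 = 5 − 4 = 1, and the invariant factors of ∂_1 are all 1, so H_0 ≅ Z.
  H_1: rank ker ∂_1 − rank ∂_2 = (5 − 4) − 0 = 1, and there is no ∂_2, so H_1 ≅ Z.

As a check, the Euler characteristic is 5 − 5 = 0, which agrees with 1 − 1 = 0.

Hence the Betti numbers are b_0 = 1, b_1 = 1.

b_0 = 1, b_1 = 1.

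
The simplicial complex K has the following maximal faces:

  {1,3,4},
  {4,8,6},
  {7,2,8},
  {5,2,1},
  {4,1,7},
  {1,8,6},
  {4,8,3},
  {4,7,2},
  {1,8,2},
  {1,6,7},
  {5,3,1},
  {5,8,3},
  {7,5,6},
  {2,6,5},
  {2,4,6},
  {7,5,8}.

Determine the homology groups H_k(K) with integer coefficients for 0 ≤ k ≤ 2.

Fix the vertex order 1 < 2 < 3 < 4 < 5 < 6 < 7 < 8 and write every simplex with vertices in increasing order. Then dim K = 2 and the simplices of K are:

  0-simplices (8): [1], [2], [3], [4], [5], [6], [7], [8]
  1-simplices (24): (24 of them)
  2-simplices (16): [1,2,5], [1,2,8], [1,3,4], [1,3,5], [1,4,7], [1,6,7], [1,6,8], [2,4,6], [2,4,7], [2,5,6], [2,7,8], [3,4,8], [3,5,8], [4,6,8], [5,6,7], [5,7,8]

giving chain groups C_0 ≅ Z^8, C_1 ≅ Z^24, C_2 ≅ Z^16.

The boundary map ∂_1: C_1 → C_0 sends each edge [p,q] (with p < q) to q − p. For instance
  ∂[1,8] = [8] − [1].
This gives a 8×24 integer matrix of rank 7; reducing to Smith normal form yields diagonal entries (1,1,1,1,1,1,1).

Boundary ∂_2: C_2 → C_1 sends each 2-simplex [p,q,r] to [q,r] − [p,r] + [p,q]. For instance
  ∂[3,4,8] = [4,8] − [3,8] + [3,4],
  ∂[1,6,7] = [6,7] − [1,7] + [1,6].
As a 24×16 matrix over Z this has rank 15, with invariant factors (1,1,1,1,1,1,1,1,1,1,1,1,1,1,1).

From H_k ≅ ker(∂_k) / im(∂_{k+1}) we obtain:

  H_0: rank C_0 − rank ∂_1 = 8 − 7 = 1, and the invariant factors of ∂_1 are all 1, so H_0 = Z.
  H_1: rank ker ∂_1 − rank ∂_2 = (24 − 7) − 15 = 2, and the invariant factors of ∂_2 are all 1, so H_1 = Z^2.
  H_2: rank ker ∂_2 − rank ∂_3 = (16 − 15) − 0 = 1, and there is no ∂_3, so H_2 = Z.

H_0 = Z,  H_1 = Z^2,  H_2 = Z.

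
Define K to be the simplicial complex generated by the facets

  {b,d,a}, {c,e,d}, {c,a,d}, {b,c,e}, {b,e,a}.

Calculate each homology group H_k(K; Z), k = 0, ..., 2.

H_0 ≅ Z,  H_1 ≅ Z,  H_2 = 0.

Fix the vertex order a < b < c < d < e and write every simplex with vertices in increasing order. Then dim K = 2 and the simplices of K are:

  0-simplices (5): a, b, c, d, e
  1-simplices (10): ab, ac, ad, ae, bc, bd, be, cd, ce, de
  2-simplices (5): abd, abe, acd, bce, cde

giving chain groups C_0 ≅ Z^5, C_1 ≅ Z^10, C_2 ≅ Z^5.

Boundary ∂_1: C_1 → C_0 sends each edge [p,q] (with p < q) to q − p.
The resulting 5×10 matrix has rank 4, and its Smith normal form has invariant factors (1,1,1,1).

∂_2: C_2 → C_1 maps a triangle to the signed sum of its edges. For instance
  ∂cde = de − ce + cd,
  ∂bce = ce − be + bc.
This gives a 10×5 integer matrix of rank 5; reducing to Smith normal form yields diagonal entries (1,1,1,1,1).

Now H_k = ker ∂_k / im ∂_{k+1}, so:

  H_0: rank C_0 − rank ∂_1 = 5 − 4 = 1, and the invariant factors of ∂_1 are all 1, so H_0 ≅ Z.
  H_1: rank ker ∂_1 − rank ∂_2 = (10 − 4) − 5 = 1, and the invariant factors of ∂_2 are all 1, so H_1 ≅ Z.
  H_2: rank ker ∂_2 − rank ∂_3 = (5 − 5) − 0 = 0, and there is no ∂_3, so H_2 ≅ 0.

(K is a triangulation of the Möbius band.)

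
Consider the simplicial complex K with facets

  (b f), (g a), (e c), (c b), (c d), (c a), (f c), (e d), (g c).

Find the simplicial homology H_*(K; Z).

Fix the vertex order a < b < c < d < e < f < g and write every simplex with vertices in increasing order. Then dim K = 1 and the simplices of K are:

  0-simplices (7): a, b, c, d, e, f, g
  1-simplices (9): ac, ag, bc, bf, cd, ce, cf, cg, de

giving chain groups C_0 ≅ Z^7, C_1 ≅ Z^9.

∂_1: C_1 → C_0 sends each edge [p,q] (with p < q) to q − p. For instance
  ∂bf = f − b.
This gives a 7×9 integer matrix of rank 6; reducing to Smith normal form yields diagonal entries (1,1,1,1,1,1).

Now H_k = ker ∂_k / im ∂_{k+1}, so:

  H_0: rank C_0 − rank ∂_1 = 7 − 6 = 1, and the invariant factors of ∂_1 are all 1, so H_0 = Z.
  H_1: rank ker ∂_1 − rank ∂_2 = (9 − 6) − 0 = 3, and there is no ∂_2, so H_1 = Z^3.

(K is a triangulation of a wedge of 3 circles.)

H_0 = Z,  H_1 = Z^3.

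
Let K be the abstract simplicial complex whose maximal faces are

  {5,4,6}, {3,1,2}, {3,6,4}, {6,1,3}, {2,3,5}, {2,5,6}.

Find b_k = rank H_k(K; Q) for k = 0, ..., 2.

Fix the vertex order 1 < 2 < 3 < 4 < 5 < 6 and write every simplex with vertices in increasing order. Then dim K = 2 and the simplices of K are:

  0-simplices (6): [1], [2], [3], [4], [5], [6]
  1-simplices (12): [1,2], [1,3], [1,6], [2,3], [2,5], [2,6], [3,4], [3,5], [3,6], [4,5], [4,6], [5,6]
  2-simplices (6): [1,2,3], [1,3,6], [2,3,5], [2,5,6], [3,4,6], [4,5,6]

Hence C_0 ≅ Z^6, C_1 ≅ Z^12, C_2 ≅ Z^6.

The boundary map ∂_1: C_1 → C_0 maps an edge to its endpoints' difference, ∂[p,q] = q − p. For instance
  ∂[1,3] = [3] − [1].
The 6×12 boundary matrix has rank 5 and Smith normal form diag(1,1,1,1,1).

The boundary map ∂_2: C_2 → C_1 acts by ∂[p,q,r] = [q,r] − [p,r] + [p,q]. For instance
  ∂[1,2,3] = [2,3] − [1,3] + [1,2],
  ∂[4,5,6] = [5,6] − [4,6] + [4,5].
The 12×6 boundary matrix has rank 6 and Smith normal form diag(1,1,1,1,1,1).

Reading off H_k = ker ∂_k / im ∂_{k+1}:

  H_0: rank C_0 − rank ∂_1 = 6 − 5 = 1, and the invariant factors of ∂_1 are all 1, so H_0 ≅ Z.
  H_1: rank ker ∂_1 − rank ∂_2 = (12 − 5) − 6 = 1, and the invariant factors of ∂_2 are all 1, so H_1 ≅ Z.
  H_2: rank ker ∂_2 − rank ∂_3 = (6 − 6) − 0 = 0, and there is no ∂_3, so H_2 ≅ 0.

As a check, the Euler characteristic is 6 − 12 + 6 = 0, which agrees with 1 − 1 + 0 = 0.
(K is a triangulation of the cylinder S^1 x I.)

Hence the Betti numbers are b_0 = 1, b_1 = 1, b_2 = 0.

b_0 = 1, b_1 = 1, b_2 = 0.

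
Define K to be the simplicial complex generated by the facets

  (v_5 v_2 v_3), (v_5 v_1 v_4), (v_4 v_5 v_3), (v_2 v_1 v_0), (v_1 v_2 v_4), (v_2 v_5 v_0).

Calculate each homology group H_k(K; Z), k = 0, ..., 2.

H_0 = Z,  H_1 = Z,  H_2 = 0.

Fix the vertex order v_0 < v_1 < v_2 < v_3 < v_4 < v_5 and write every simplex with vertices in increasing order. Then dim K = 2 and the simplices of K are:

  0-simplices (6): [v_0], [v_1], [v_2], [v_3], [v_4], [v_5]
  1-simplices (12): [v_0,v_1], [v_0,v_2], [v_0,v_5], [v_1,v_2], [v_1,v_4], [v_1,v_5], [v_2,v_3], [v_2,v_4], [v_2,v_5], [v_3,v_4], [v_3,v_5], [v_4,v_5]
  2-simplices (6): [v_0,v_1,v_2], [v_0,v_2,v_5], [v_1,v_2,v_4], [v_1,v_4,v_5], [v_2,v_3,v_5], [v_3,v_4,v_5]

giving chain groups C_0 ≅ Z^6, C_1 ≅ Z^12, C_2 ≅ Z^6.

The boundary map ∂_1: C_1 → C_0 maps an edge to its endpoints' difference, ∂[p,q] = q − p.
The resulting 6×12 matrix has rank 5, and its Smith normal form has invariant factors (1,1,1,1,1).

Boundary ∂_2: C_2 → C_1 acts by ∂[p,q,r] = [q,r] − [p,r] + [p,q]. For instance
  ∂[v_1,v_2,v_4] = [v_2,v_4] − [v_1,v_4] + [v_1,v_2],
  ∂[v_2,v_3,v_5] = [v_3,v_5] − [v_2,v_5] + [v_2,v_3].
As a 12×6 matrix over Z this has rank 6, with invariant factors (1,1,1,1,1,1).

Reading off H_k = ker ∂_k / im ∂_{k+1}:

  H_0: rank C_0 − rank ∂_1 = 6 − 5 = 1, and the invariant factors of ∂_1 are all 1, so H_0 = Z.
  H_1: rank ker ∂_1 − rank ∂_2 = (12 − 5) − 6 = 1, and the invariant factors of ∂_2 are all 1, so H_1 = Z.
  H_2: rank ker ∂_2 − rank ∂_3 = (6 − 6) − 0 = 0, and there is no ∂_3, so H_2 = 0.

(K is a triangulation of the cylinder S^1 x I.)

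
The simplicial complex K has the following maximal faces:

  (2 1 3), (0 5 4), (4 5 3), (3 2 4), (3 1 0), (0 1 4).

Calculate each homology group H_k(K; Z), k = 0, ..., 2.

H_0 = Z,  H_1 = Z,  H_2 = 0.

We work with the vertex ordering 0 < 1 < 2 < 3 < 4 < 5. The simplices of K, each written with vertices in increasing order, are:

  0-simplices (6): [0], [1], [2], [3], [4], [5]
  1-simplices (12): [0,1], [0,3], [0,4], [0,5], [1,2], [1,3], [1,4], [2,3], [2,4], [3,4], [3,5], [4,5]
  2-simplices (6): [0,1,3], [0,1,4], [0,4,5], [1,2,3], [2,3,4], [3,4,5]

so the chain groups are C_0 ≅ Z^6, C_1 ≅ Z^12, C_2 ≅ Z^6.

The boundary map ∂_1: C_1 → C_0 maps an edge to its endpoints' difference, ∂[p,q] = q − p. For instance
  ∂[0,5] = [5] − [0].
The 6×12 boundary matrix has rank 5 and Smith normal form diag(1,1,1,1,1).

The boundary map ∂_2: C_2 → C_1 maps a triangle to the signed sum of its edges. For instance
  ∂[0,1,3] = [1,3] − [0,3] + [0,1],
  ∂[3,4,5] = [4,5] − [3,5] + [3,4].
As a 12×6 matrix over Z this has rank 6, with invariant factors (1,1,1,1,1,1).

From H_k ≅ ker(∂_k) / im(∂_{k+1}) we obtain:

  H_0: rank C_0 − rank ∂_1 = 6 − 5 = 1, and the invariant factors of ∂_1 are all 1, so H_0 = Z.
  H_1: rank ker ∂_1 − rank ∂_2 = (12 − 5) − 6 = 1, and the invariant factors of ∂_2 are all 1, so H_1 = Z.
  H_2: rank ker ∂_2 − rank ∂_3 = (6 − 6) − 0 = 0, and there is no ∂_3, so H_2 = 0.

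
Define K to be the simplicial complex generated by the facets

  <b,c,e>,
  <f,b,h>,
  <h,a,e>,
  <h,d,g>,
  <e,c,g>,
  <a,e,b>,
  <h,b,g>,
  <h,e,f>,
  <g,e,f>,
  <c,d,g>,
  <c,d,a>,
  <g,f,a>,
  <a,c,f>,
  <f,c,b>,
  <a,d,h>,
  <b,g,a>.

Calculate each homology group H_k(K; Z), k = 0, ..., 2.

K has 8 vertices, 24 edges, 16 triangles.
rank ∂_0 = 0, rank ∂_1 = 7 ⇒ b_0 = 8 − 0 − 7 = 1; all invariant factors of ∂_1 are 1 so no torsion. So H_0 ≅ Z.
rank ∂_1 = 7, rank ∂_2 = 15 ⇒ b_1 = 24 − 7 − 15 = 2; all invariant factors of ∂_2 are 1 so no torsion. So H_1 ≅ Z^2.
rank ∂_2 = 15, rank ∂_3 = 0 ⇒ b_2 = 16 − 15 − 0 = 1. So H_2 ≅ Z.

H_0 ≅ Z,  H_1 ≅ Z^2,  H_2 ≅ Z.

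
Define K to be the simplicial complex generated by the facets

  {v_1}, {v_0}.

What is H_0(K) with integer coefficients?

Fix the vertex order v_0 < v_1 and write every simplex with vertices in increasing order. Then dim K = 0 and the simplices of K are:

  0-simplices (2): [v_0], [v_1]

Hence C_0 ≅ Z^2.

Computing H_k = (kernel of ∂_k) / (image of ∂_{k+1}):

  H_0: rank C_0 − rank ∂_1 = 2 − 0 = 2, and there is no ∂_1, so H_0 = Z^2.

(K is a triangulation of a set of 2 points.)

H_0 ≅ Z^2.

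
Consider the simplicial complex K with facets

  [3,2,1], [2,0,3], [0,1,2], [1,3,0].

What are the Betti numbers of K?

Take the total order 0 < 1 < 2 < 3 on the vertex set. Then K (dimension 2) consists of the simplices:

  0-simplices (4): [0], [1], [2], [3]
  1-simplices (6): [0,1], [0,2], [0,3], [1,2], [1,3], [2,3]
  2-simplices (4): [0,1,2], [0,1,3], [0,2,3], [1,2,3]

Hence C_0 ≅ Z^4, C_1 ≅ Z^6, C_2 ≅ Z^4.

∂_1: C_1 → C_0 maps an edge to its endpoints' difference, ∂[p,q] = q − p.
The resulting 4×6 matrix has rank 3, and its Smith normal form has invariant factors (1,1,1).

Boundary ∂_2: C_2 → C_1 maps a triangle to the signed sum of its edges. For instance
  ∂[0,2,3] = [2,3] − [0,3] + [0,2],
  ∂[0,1,2] = [1,2] − [0,2] + [0,1].
As a 6×4 matrix over Z this has rank 3, with invariant factors (1,1,1).

Now H_k = ker ∂_k / im ∂_{k+1}, so:

  H_0: rank C_0 − rank ∂_1 = 4 − 3 = 1, and the invariant factors of ∂_1 are all 1, so H_0 ≅ Z.
  H_1: rank ker ∂_1 − rank ∂_2 = (6 − 3) − 3 = 0, and the invariant factors of ∂_2 are all 1, so H_1 ≅ 0.
  H_2: rank ker ∂_2 − rank ∂_3 = (4 − 3) − 0 = 1, and there is no ∂_3, so H_2 ≅ Z.

Hence the Betti numbers are b_0 = 1, b_1 = 0, b_2 = 1.

b_0 = 1, b_1 = 0, b_2 = 1.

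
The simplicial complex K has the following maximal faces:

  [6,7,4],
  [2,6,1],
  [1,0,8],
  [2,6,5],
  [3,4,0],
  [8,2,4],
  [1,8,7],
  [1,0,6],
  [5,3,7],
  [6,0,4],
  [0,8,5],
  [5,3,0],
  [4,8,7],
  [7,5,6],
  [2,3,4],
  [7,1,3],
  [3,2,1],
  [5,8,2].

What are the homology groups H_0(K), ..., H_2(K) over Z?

H_0 = Z,  H_1 = Z^2,  H_2 = Z.

K has 9 vertices, 27 edges, 18 triangles.
rank ∂_0 = 0, rank ∂_1 = 8 ⇒ b_0 = 9 − 0 − 8 = 1; all invariant factors of ∂_1 are 1 so no torsion. So H_0 = Z.
rank ∂_1 = 8, rank ∂_2 = 17 ⇒ b_1 = 27 − 8 − 17 = 2; all invariant factors of ∂_2 are 1 so no torsion. So H_1 = Z^2.
rank ∂_2 = 17, rank ∂_3 = 0 ⇒ b_2 = 18 − 17 − 0 = 1. So H_2 = Z.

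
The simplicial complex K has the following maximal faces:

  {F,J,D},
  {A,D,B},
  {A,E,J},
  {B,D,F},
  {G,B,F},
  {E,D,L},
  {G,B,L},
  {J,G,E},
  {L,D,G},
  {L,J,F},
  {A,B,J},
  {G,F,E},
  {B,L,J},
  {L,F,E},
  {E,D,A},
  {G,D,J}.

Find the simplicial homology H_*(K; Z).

H_0 = Z,  H_1 = Z^2,  H_2 = Z.

Take the total order A < B < D < E < F < G < J < L on the vertex set. Then K (dimension 2) consists of the simplices:

  0-simplices (8): A, B, D, E, F, G, J, L
  1-simplices (24): AB, AD, AE, AJ, BD, BF, BG, BJ, BL, DE, DF, DG, DJ, DL, EF, EG, EJ, EL, FG, FJ, FL, GJ, GL, JL
  2-simplices (16): ABD, ABJ, ADE, AEJ, BDF, BFG, BGL, BJL, DEL, DFJ, DGJ, DGL, EFG, EFL, EGJ, FJL

Hence C_0 ≅ Z^8, C_1 ≅ Z^24, C_2 ≅ Z^16.

The boundary map ∂_1: C_1 → C_0 is given by ∂[p,q] = [q] − [p]. For instance
  ∂DF = F − D.
The 8×24 boundary matrix has rank 7 and Smith normal form diag(1,1,1,1,1,1,1).

∂_2: C_2 → C_1 sends each 2-simplex [p,q,r] to [q,r] − [p,r] + [p,q]. For instance
  ∂EFL = FL − EL + EF,
  ∂EFG = FG − EG + EF.
The resulting 24×16 matrix has rank 15, and its Smith normal form has invariant factors (1,1,1,1,1,1,1,1,1,1,1,1,1,1,1).

Reading off H_k = ker ∂_k / im ∂_{k+1}:

  H_0: rank C_0 − rank ∂_1 = 8 − 7 = 1, and the invariant factors of ∂_1 are all 1, so H_0 = Z.
  H_1: rank ker ∂_1 − rank ∂_2 = (24 − 7) − 15 = 2, and the invariant factors of ∂_2 are all 1, so H_1 = Z^2.
  H_2: rank ker ∂_2 − rank ∂_3 = (16 − 15) − 0 = 1, and there is no ∂_3, so H_2 = Z.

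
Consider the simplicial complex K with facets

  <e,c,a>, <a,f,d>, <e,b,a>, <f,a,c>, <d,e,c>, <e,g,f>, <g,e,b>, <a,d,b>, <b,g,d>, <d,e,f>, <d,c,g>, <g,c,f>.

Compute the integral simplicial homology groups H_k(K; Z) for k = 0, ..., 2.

We work with the vertex ordering a < b < c < d < e < f < g. The simplices of K, each written with vertices in increasing order, are:

  0-simplices (7): a, b, c, d, e, f, g
  1-simplices (18): ab, ac, ad, ae, af, bd, be, bg, cd, ce, cf, cg, de, df, dg, ef, eg, fg
  2-simplices (12): abd, abe, ace, acf, adf, bdg, beg, cde, cdg, cfg, def, efg

so the chain groups are C_0 ≅ Z^7, C_1 ≅ Z^18, C_2 ≅ Z^12.

∂_1: C_1 → C_0 sends each edge [p,q] (with p < q) to q − p.
This gives a 7×18 integer matrix of rank 6; reducing to Smith normal form yields diagonal entries (1,1,1,1,1,1).

Boundary ∂_2: C_2 → C_1 maps a triangle to the signed sum of its edges. For instance
  ∂beg = eg − bg + be,
  ∂acf = cf − af + ac.
This gives a 18×12 integer matrix of rank 12; reducing to Smith normal form yields diagonal entries (1,1,1,1,1,1,1,1,1,1,1,2).

Computing H_k = (kernel of ∂_k) / (image of ∂_{k+1}):

  H_0: rank C_0 − rank ∂_1 = 7 − 6 = 1, and the invariant factors of ∂_1 are all 1, so H_0 ≅ Z.
  H_1: rank ker ∂_1 − rank ∂_2 = (18 − 6) − 12 = 0, and ∂_2 has invariant factor 2 > 1, so H_1 ≅ Z/2.
  H_2: rank ker ∂_2 − rank ∂_3 = (12 − 12) − 0 = 0, and there is no ∂_3, so H_2 ≅ 0.

As a check, the Euler characteristic is 7 − 18 + 12 = 1, which agrees with 1 − 0 + 0 = 1.

H_0 = Z,  H_1 = Z/2,  H_2 = 0.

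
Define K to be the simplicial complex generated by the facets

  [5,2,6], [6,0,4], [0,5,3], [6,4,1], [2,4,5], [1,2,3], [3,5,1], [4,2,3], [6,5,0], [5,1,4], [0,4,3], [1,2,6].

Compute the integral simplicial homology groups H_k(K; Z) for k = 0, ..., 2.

H_0 = Z,  H_1 = Z_2,  H_2 = 0.

K has 7 vertices, 18 edges, 12 triangles.
rank ∂_0 = 0, rank ∂_1 = 6 ⇒ b_0 = 7 − 0 − 6 = 1; all invariant factors of ∂_1 are 1 so no torsion. So H_0 = Z.
rank ∂_1 = 6, rank ∂_2 = 12 ⇒ b_1 = 18 − 6 − 12 = 0; ∂_2 has invariant factor(s) [2] giving torsion. So H_1 = Z_2.
rank ∂_2 = 12, rank ∂_3 = 0 ⇒ b_2 = 12 − 12 − 0 = 0. So H_2 = 0.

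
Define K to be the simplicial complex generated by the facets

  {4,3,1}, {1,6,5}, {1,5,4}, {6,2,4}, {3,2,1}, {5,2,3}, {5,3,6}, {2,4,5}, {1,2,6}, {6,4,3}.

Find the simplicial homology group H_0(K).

K has 6 vertices, 15 edges, 10 triangles.
rank ∂_0 = 0, rank ∂_1 = 5 ⇒ b_0 = 6 − 0 − 5 = 1; all invariant factors of ∂_1 are 1 so no torsion. So H_0 = Z.

H_0 = Z.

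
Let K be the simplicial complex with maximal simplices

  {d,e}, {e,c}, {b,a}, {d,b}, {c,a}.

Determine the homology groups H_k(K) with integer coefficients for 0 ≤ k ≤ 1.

H_0 ≅ Z,  H_1 ≅ Z.

K has 5 vertices, 5 edges.
rank ∂_0 = 0, rank ∂_1 = 4 ⇒ b_0 = 5 − 0 − 4 = 1; all invariant factors of ∂_1 are 1 so no torsion. So H_0 ≅ Z.
rank ∂_1 = 4, rank ∂_2 = 0 ⇒ b_1 = 5 − 4 − 0 = 1. So H_1 ≅ Z.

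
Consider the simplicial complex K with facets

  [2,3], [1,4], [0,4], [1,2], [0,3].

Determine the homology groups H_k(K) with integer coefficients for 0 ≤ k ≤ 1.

H_0 = Z,  H_1 = Z.

Fix the vertex order 0 < 1 < 2 < 3 < 4 and write every simplex with vertices in increasing order. Then dim K = 1 and the simplices of K are:

  0-simplices (5): [0], [1], [2], [3], [4]
  1-simplices (5): [0,3], [0,4], [1,2], [1,4], [2,3]

giving chain groups C_0 ≅ Z^5, C_1 ≅ Z^5.

∂_1: C_1 → C_0 sends each edge [p,q] (with p < q) to q − p.
As a 5×5 matrix over Z this has rank 4, with invariant factors (1,1,1,1).

From H_k ≅ ker(∂_k) / im(∂_{k+1}) we obtain:

  H_0: rank C_0 − rank ∂_1 = 5 − 4 = 1, and the invariant factors of ∂_1 are all 1, so H_0 = Z.
  H_1: rank ker ∂_1 − rank ∂_2 = (5 − 4) − 0 = 1, and there is no ∂_2, so H_1 = Z.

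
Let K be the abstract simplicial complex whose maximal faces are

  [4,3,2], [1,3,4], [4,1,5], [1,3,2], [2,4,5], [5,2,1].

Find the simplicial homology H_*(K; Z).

H_0 = Z,  H_1 = 0,  H_2 = Z.

Order the vertices as 1 < 2 < 3 < 4 < 5. Listing each simplex with vertices in this order, K has dimension 2 with simplices:

  0-simplices (5): [1], [2], [3], [4], [5]
  1-simplices (9): [1,2], [1,3], [1,4], [1,5], [2,3], [2,4], [2,5], [3,4], [4,5]
  2-simplices (6): [1,2,3], [1,2,5], [1,3,4], [1,4,5], [2,3,4], [2,4,5]

so the chain groups are C_0 ≅ Z^5, C_1 ≅ Z^9, C_2 ≅ Z^6.

∂_1: C_1 → C_0 sends each edge [p,q] (with p < q) to q − p. For instance
  ∂[2,5] = [5] − [2].
As a 5×9 matrix over Z this has rank 4, with invariant factors (1,1,1,1).

∂_2: C_2 → C_1 sends each 2-simplex [p,q,r] to [q,r] − [p,r] + [p,q]. For instance
  ∂[1,3,4] = [3,4] − [1,4] + [1,3],
  ∂[2,4,5] = [4,5] − [2,5] + [2,4].
The resulting 9×6 matrix has rank 5, and its Smith normal form has invariant factors (1,1,1,1,1).

From H_k ≅ ker(∂_k) / im(∂_{k+1}) we obtain:

  H_0: rank C_0 − rank ∂_1 = 5 − 4 = 1, and the invariant factors of ∂_1 are all 1, so H_0 = Z.
  H_1: rank ker ∂_1 − rank ∂_2 = (9 − 4) − 5 = 0, and the invariant factors of ∂_2 are all 1, so H_1 = 0.
  H_2: rank ker ∂_2 − rank ∂_3 = (6 − 5) − 0 = 1, and there is no ∂_3, so H_2 = Z.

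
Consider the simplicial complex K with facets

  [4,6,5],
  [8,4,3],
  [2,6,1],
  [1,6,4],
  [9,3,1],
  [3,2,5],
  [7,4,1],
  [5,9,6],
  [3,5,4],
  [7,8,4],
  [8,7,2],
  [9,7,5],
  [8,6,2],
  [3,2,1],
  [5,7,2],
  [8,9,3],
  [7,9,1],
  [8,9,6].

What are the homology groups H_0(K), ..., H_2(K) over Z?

H_0 = Z,  H_1 = Z^2,  H_2 = Z.

Take the total order 1 < 2 < 3 < 4 < 5 < 6 < 7 < 8 < 9 on the vertex set. Then K (dimension 2) consists of the simplices:

  0-simplices (9): [1], [2], [3], [4], [5], [6], [7], [8], [9]
  1-simplices (27): (27 of them)
  2-simplices (18): [1,2,3], [1,2,6], [1,3,9], [1,4,6], [1,4,7], [1,7,9], [2,3,5], [2,5,7], [2,6,8], [2,7,8], [3,4,5], [3,4,8], [3,8,9], [4,5,6], [4,7,8], [5,6,9], [5,7,9], [6,8,9]

Hence C_0 ≅ Z^9, C_1 ≅ Z^27, C_2 ≅ Z^18.

The boundary map ∂_1: C_1 → C_0 sends each edge [p,q] (with p < q) to q − p. For instance
  ∂[7,8] = [8] − [7].
The resulting 9×27 matrix has rank 8, and its Smith normal form has invariant factors (1,1,1,1,1,1,1,1).

The boundary map ∂_2: C_2 → C_1 maps a triangle to the signed sum of its edges. For instance
  ∂[6,8,9] = [8,9] − [6,9] + [6,8],
  ∂[3,4,8] = [4,8] − [3,8] + [3,4].
The resulting 27×18 matrix has rank 17, and its Smith normal form has invariant factors (1,1,1,1,1,1,1,1,1,1,1,1,1,1,1,1,1).

Now H_k = ker ∂_k / im ∂_{k+1}, so:

  H_0: rank C_0 − rank ∂_1 = 9 − 8 = 1, and the invariant factors of ∂_1 are all 1, so H_0 = Z.
  H_1: rank ker ∂_1 − rank ∂_2 = (27 − 8) − 17 = 2, and the invariant factors of ∂_2 are all 1, so H_1 = Z^2.
  H_2: rank ker ∂_2 − rank ∂_3 = (18 − 17) − 0 = 1, and there is no ∂_3, so H_2 = Z.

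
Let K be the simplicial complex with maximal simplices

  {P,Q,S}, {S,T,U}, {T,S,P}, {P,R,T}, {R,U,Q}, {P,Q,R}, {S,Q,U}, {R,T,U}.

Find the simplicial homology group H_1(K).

H_1 ≅ 0.

We work with the vertex ordering P < Q < R < S < T < U. The simplices of K, each written with vertices in increasing order, are:

  0-simplices (6): P, Q, R, S, T, U
  1-simplices (12): PQ, PR, PS, PT, QR, QS, QU, RT, RU, ST, SU, TU
  2-simplices (8): PQR, PQS, PRT, PST, QRU, QSU, RTU, STU

giving chain groups C_0 ≅ Z^6, C_1 ≅ Z^12, C_2 ≅ Z^8.

The boundary map ∂_1: C_1 → C_0 is given by ∂[p,q] = [q] − [p]. For instance
  ∂PQ = Q − P.
As a 6×12 matrix over Z this has rank 5, with invariant factors (1,1,1,1,1).

The boundary map ∂_2: C_2 → C_1 sends each 2-simplex [p,q,r] to [q,r] − [p,r] + [p,q]. For instance
  ∂PQS = QS − PS + PQ,
  ∂PQR = QR − PR + PQ.
The resulting 12×8 matrix has rank 7, and its Smith normal form has invariant factors (1,1,1,1,1,1,1).

From H_k ≅ ker(∂_k) / im(∂_{k+1}) we obtain:

  H_1: rank ker ∂_1 − rank ∂_2 = (12 − 5) − 7 = 0, and the invariant factors of ∂_2 are all 1, so H_1 ≅ 0.

(K is a triangulation of the 2-sphere S^2.)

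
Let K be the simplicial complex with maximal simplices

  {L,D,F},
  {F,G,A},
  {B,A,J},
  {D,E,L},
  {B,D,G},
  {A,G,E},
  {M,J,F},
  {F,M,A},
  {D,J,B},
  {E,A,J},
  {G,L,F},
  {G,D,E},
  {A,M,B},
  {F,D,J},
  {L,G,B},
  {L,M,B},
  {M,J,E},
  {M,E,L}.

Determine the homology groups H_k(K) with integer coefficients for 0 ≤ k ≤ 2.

H_0 = Z,  H_1 = Z ⊕ Z/2,  H_2 = 0.

Fix the vertex order A < B < D < E < F < G < J < L < M and write every simplex with vertices in increasing order. Then dim K = 2 and the simplices of K are:

  0-simplices (9): A, B, D, E, F, G, J, L, M
  1-simplices (27): AB, AE, AF, AG, AJ, AM, BD, BG, BJ, BL, BM, DE, DF, DG, DJ, DL, EG, EJ, EL, EM, FG, FJ, FL, FM, GL, JM, LM
  2-simplices (18): ABJ, ABM, AEG, AEJ, AFG, AFM, BDG, BDJ, BGL, BLM, DEG, DEL, DFJ, DFL, EJM, ELM, FGL, FJM

giving chain groups C_0 ≅ Z^9, C_1 ≅ Z^27, C_2 ≅ Z^18.

Boundary ∂_1: C_1 → C_0 maps an edge to its endpoints' difference, ∂[p,q] = q − p. For instance
  ∂BL = L − B.
This gives a 9×27 integer matrix of rank 8; reducing to Smith normal form yields diagonal entries (1,1,1,1,1,1,1,1).

Boundary ∂_2: C_2 → C_1 acts by ∂[p,q,r] = [q,r] − [p,r] + [p,q]. For instance
  ∂DEL = EL − DL + DE,
  ∂AFM = FM − AM + AF.
The 27×18 boundary matrix has rank 18 and Smith normal form diag(1,1,1,1,1,1,1,1,1,1,1,1,1,1,1,1,1,2).

Computing H_k = (kernel of ∂_k) / (image of ∂_{k+1}):

  H_0: rank C_0 − rank ∂_1 = 9 − 8 = 1, and the invariant factors of ∂_1 are all 1, so H_0 = Z.
  H_1: rank ker ∂_1 − rank ∂_2 = (27 − 8) − 18 = 1, and ∂_2 has invariant factor 2 > 1, so H_1 = Z ⊕ Z/2.
  H_2: rank ker ∂_2 − rank ∂_3 = (18 − 18) − 0 = 0, and there is no ∂_3, so H_2 = 0.

As a check, the Euler characteristic is 9 − 27 + 18 = 0, which agrees with 1 − 1 + 0 = 0.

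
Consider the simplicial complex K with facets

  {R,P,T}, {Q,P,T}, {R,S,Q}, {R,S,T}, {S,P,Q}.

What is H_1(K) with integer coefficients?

H_1 ≅ Z.

Fix the vertex order P < Q < R < S < T and write every simplex with vertices in increasing order. Then dim K = 2 and the simplices of K are:

  0-simplices (5): P, Q, R, S, T
  1-simplices (10): PQ, PR, PS, PT, QR, QS, QT, RS, RT, ST
  2-simplices (5): PQS, PQT, PRT, QRS, RST

Hence C_0 ≅ Z^5, C_1 ≅ Z^10, C_2 ≅ Z^5.

Boundary ∂_1: C_1 → C_0 sends each edge [p,q] (with p < q) to q − p. For instance
  ∂RS = S − R.
The resulting 5×10 matrix has rank 4, and its Smith normal form has invariant factors (1,1,1,1).

∂_2: C_2 → C_1 maps a triangle to the signed sum of its edges. For instance
  ∂PQS = QS − PS + PQ,
  ∂PRT = RT − PT + PR.
As a 10×5 matrix over Z this has rank 5, with invariant factors (1,1,1,1,1).

From H_k ≅ ker(∂_k) / im(∂_{k+1}) we obtain:

  H_1: rank ker ∂_1 − rank ∂_2 = (10 − 4) − 5 = 1, and the invariant factors of ∂_2 are all 1, so H_1 = Z.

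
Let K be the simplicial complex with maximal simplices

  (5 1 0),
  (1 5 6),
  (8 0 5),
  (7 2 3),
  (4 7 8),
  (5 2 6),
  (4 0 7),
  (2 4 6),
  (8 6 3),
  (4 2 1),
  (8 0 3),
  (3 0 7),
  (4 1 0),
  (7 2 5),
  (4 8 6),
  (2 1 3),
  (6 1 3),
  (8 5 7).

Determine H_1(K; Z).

H_1 ≅ Z ⊕ Z/2.

Order the vertices as 0 < 1 < 2 < 3 < 4 < 5 < 6 < 7 < 8. Listing each simplex with vertices in this order, K has dimension 2 with simplices:

  0-simplices (9): [0], [1], [2], [3], [4], [5], [6], [7], [8]
  1-simplices (27): (27 of them)
  2-simplices (18): [0,1,4], [0,1,5], [0,3,7], [0,3,8], [0,4,7], [0,5,8], [1,2,3], [1,2,4], [1,3,6], [1,5,6], [2,3,7], [2,4,6], [2,5,6], [2,5,7], [3,6,8], [4,6,8], [4,7,8], [5,7,8]

Hence C_0 ≅ Z^9, C_1 ≅ Z^27, C_2 ≅ Z^18.

∂_1: C_1 → C_0 maps an edge to its endpoints' difference, ∂[p,q] = q − p.
As a 9×27 matrix over Z this has rank 8, with invariant factors (1,1,1,1,1,1,1,1).

Boundary ∂_2: C_2 → C_1 sends each 2-simplex [p,q,r] to [q,r] − [p,r] + [p,q]. For instance
  ∂[0,1,5] = [1,5] − [0,5] + [0,1],
  ∂[0,4,7] = [4,7] − [0,7] + [0,4].
The resulting 27×18 matrix has rank 18, and its Smith normal form has invariant factors (1,1,1,1,1,1,1,1,1,1,1,1,1,1,1,1,1,2).

From H_k ≅ ker(∂_k) / im(∂_{k+1}) we obtain:

  H_1: rank ker ∂_1 − rank ∂_2 = (27 − 8) − 18 = 1, and ∂_2 has invariant factor 2 > 1, so H_1 = Z ⊕ Z/2.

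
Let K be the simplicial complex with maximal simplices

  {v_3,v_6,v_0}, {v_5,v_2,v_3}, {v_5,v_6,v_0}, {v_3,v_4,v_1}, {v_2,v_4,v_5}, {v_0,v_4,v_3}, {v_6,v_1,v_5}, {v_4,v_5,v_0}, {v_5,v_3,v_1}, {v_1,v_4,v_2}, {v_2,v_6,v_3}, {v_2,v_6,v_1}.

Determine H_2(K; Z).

We work with the vertex ordering v_0 < v_1 < v_2 < v_3 < v_4 < v_5 < v_6. The simplices of K, each written with vertices in increasing order, are:

  0-simplices (7): [v_0], [v_1], [v_2], [v_3], [v_4], [v_5], [v_6]
  1-simplices (18): (18 of them)
  2-simplices (12): (12 of them)

Hence C_0 ≅ Z^7, C_1 ≅ Z^18, C_2 ≅ Z^12.

∂_1: C_1 → C_0 is given by ∂[p,q] = [q] − [p]. For instance
  ∂[v_2,v_4] = [v_4] − [v_2].
This gives a 7×18 integer matrix of rank 6; reducing to Smith normal form yields diagonal entries (1,1,1,1,1,1).

∂_2: C_2 → C_1 sends each 2-simplex [p,q,r] to [q,r] − [p,r] + [p,q]. For instance
  ∂[v_1,v_2,v_4] = [v_2,v_4] − [v_1,v_4] + [v_1,v_2],
  ∂[v_1,v_3,v_5] = [v_3,v_5] − [v_1,v_5] + [v_1,v_3].
The resulting 18×12 matrix has rank 12, and its Smith normal form has invariant factors (1,1,1,1,1,1,1,1,1,1,1,2).

Computing H_k = (kernel of ∂_k) / (image of ∂_{k+1}):

  H_2: rank ker ∂_2 − rank ∂_3 = (12 − 12) − 0 = 0, and there is no ∂_3, so H_2 = 0.

(K is a triangulation of the real projective plane RP^2.)

H_2 ≅ 0.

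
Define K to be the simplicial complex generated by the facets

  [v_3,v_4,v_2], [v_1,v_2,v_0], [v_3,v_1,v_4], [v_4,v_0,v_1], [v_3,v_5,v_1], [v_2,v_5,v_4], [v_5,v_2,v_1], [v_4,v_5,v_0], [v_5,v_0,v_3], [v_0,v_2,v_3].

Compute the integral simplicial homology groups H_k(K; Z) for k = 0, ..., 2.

Take the total order v_0 < v_1 < v_2 < v_3 < v_4 < v_5 on the vertex set. Then K (dimension 2) consists of the simplices:

  0-simplices (6): [v_0], [v_1], [v_2], [v_3], [v_4], [v_5]
  1-simplices (15): (15 of them)
  2-simplices (10): [v_0,v_1,v_2], [v_0,v_1,v_4], [v_0,v_2,v_3], [v_0,v_3,v_5], [v_0,v_4,v_5], [v_1,v_2,v_5], [v_1,v_3,v_4], [v_1,v_3,v_5], [v_2,v_3,v_4], [v_2,v_4,v_5]

so the chain groups are C_0 ≅ Z^6, C_1 ≅ Z^15, C_2 ≅ Z^10.

The boundary map ∂_1: C_1 → C_0 is given by ∂[p,q] = [q] − [p].
This gives a 6×15 integer matrix of rank 5; reducing to Smith normal form yields diagonal entries (1,1,1,1,1).

The boundary map ∂_2: C_2 → C_1 sends each 2-simplex [p,q,r] to [q,r] − [p,r] + [p,q]. For instance
  ∂[v_1,v_2,v_5] = [v_2,v_5] − [v_1,v_5] + [v_1,v_2],
  ∂[v_0,v_3,v_5] = [v_3,v_5] − [v_0,v_5] + [v_0,v_3].
This gives a 15×10 integer matrix of rank 10; reducing to Smith normal form yields diagonal entries (1,1,1,1,1,1,1,1,1,2).

Computing H_k = (kernel of ∂_k) / (image of ∂_{k+1}):

  H_0: rank C_0 − rank ∂_1 = 6 − 5 = 1, and the invariant factors of ∂_1 are all 1, so H_0 = Z.
  H_1: rank ker ∂_1 − rank ∂_2 = (15 − 5) − 10 = 0, and ∂_2 has invariant factor 2 > 1, so H_1 = Z/2.
  H_2: rank ker ∂_2 − rank ∂_3 = (10 − 10) − 0 = 0, and there is no ∂_3, so H_2 = 0.

(K is a triangulation of the real projective plane RP^2.)

H_0 ≅ Z,  H_1 ≅ Z/2,  H_2 = 0.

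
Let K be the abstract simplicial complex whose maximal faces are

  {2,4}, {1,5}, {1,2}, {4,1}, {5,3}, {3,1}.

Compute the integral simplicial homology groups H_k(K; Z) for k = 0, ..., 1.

Fix the vertex order 1 < 2 < 3 < 4 < 5 and write every simplex with vertices in increasing order. Then dim K = 1 and the simplices of K are:

  0-simplices (5): [1], [2], [3], [4], [5]
  1-simplices (6): [1,2], [1,3], [1,4], [1,5], [2,4], [3,5]

giving chain groups C_0 ≅ Z^5, C_1 ≅ Z^6.

∂_1: C_1 → C_0 sends each edge [p,q] (with p < q) to q − p.
The resulting 5×6 matrix has rank 4, and its Smith normal form has invariant factors (1,1,1,1).

Reading off H_k = ker ∂_k / im ∂_{k+1}:

  H_0: rank C_0 − rank ∂_1 = 5 − 4 = 1, and the invariant factors of ∂_1 are all 1, so H_0 = Z.
  H_1: rank ker ∂_1 − rank ∂_2 = (6 − 4) − 0 = 2, and there is no ∂_2, so H_1 = Z^2.

H_0 = Z,  H_1 = Z^2.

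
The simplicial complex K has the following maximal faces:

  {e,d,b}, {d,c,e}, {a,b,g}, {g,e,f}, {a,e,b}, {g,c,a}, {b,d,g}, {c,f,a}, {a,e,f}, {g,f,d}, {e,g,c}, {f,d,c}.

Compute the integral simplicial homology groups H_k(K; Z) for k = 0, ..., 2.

Take the total order a < b < c < d < e < f < g on the vertex set. Then K (dimension 2) consists of the simplices:

  0-simplices (7): a, b, c, d, e, f, g
  1-simplices (18): ab, ac, ae, af, ag, bd, be, bg, cd, ce, cf, cg, de, df, dg, ef, eg, fg
  2-simplices (12): abe, abg, acf, acg, aef, bde, bdg, cde, cdf, ceg, dfg, efg

Hence C_0 ≅ Z^7, C_1 ≅ Z^18, C_2 ≅ Z^12.

The boundary map ∂_1: C_1 → C_0 is given by ∂[p,q] = [q] − [p]. For instance
  ∂bg = g − b.
The resulting 7×18 matrix has rank 6, and its Smith normal form has invariant factors (1,1,1,1,1,1).

∂_2: C_2 → C_1 sends each 2-simplex [p,q,r] to [q,r] − [p,r] + [p,q]. For instance
  ∂abe = be − ae + ab,
  ∂cdf = df − cf + cd.
The resulting 18×12 matrix has rank 12, and its Smith normal form has invariant factors (1,1,1,1,1,1,1,1,1,1,1,2).

Computing H_k = (kernel of ∂_k) / (image of ∂_{k+1}):

  H_0: rank C_0 − rank ∂_1 = 7 − 6 = 1, and the invariant factors of ∂_1 are all 1, so H_0 ≅ Z.
  H_1: rank ker ∂_1 − rank ∂_2 = (18 − 6) − 12 = 0, and ∂_2 has invariant factor 2 > 1, so H_1 ≅ Z/2.
  H_2: rank ker ∂_2 − rank ∂_3 = (12 − 12) − 0 = 0, and there is no ∂_3, so H_2 ≅ 0.

(K is a triangulation of the real projective plane RP^2.)

H_0 = Z,  H_1 = Z/2,  H_2 = 0.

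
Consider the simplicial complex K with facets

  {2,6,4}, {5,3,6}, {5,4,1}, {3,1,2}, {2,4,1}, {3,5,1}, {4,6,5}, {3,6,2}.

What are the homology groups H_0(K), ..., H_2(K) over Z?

H_0 = Z,  H_1 = 0,  H_2 = Z.

Fix the vertex order 1 < 2 < 3 < 4 < 5 < 6 and write every simplex with vertices in increasing order. Then dim K = 2 and the simplices of K are:

  0-simplices (6): [1], [2], [3], [4], [5], [6]
  1-simplices (12): [1,2], [1,3], [1,4], [1,5], [2,3], [2,4], [2,6], [3,5], [3,6], [4,5], [4,6], [5,6]
  2-simplices (8): [1,2,3], [1,2,4], [1,3,5], [1,4,5], [2,3,6], [2,4,6], [3,5,6], [4,5,6]

so the chain groups are C_0 ≅ Z^6, C_1 ≅ Z^12, C_2 ≅ Z^8.

The boundary map ∂_1: C_1 → C_0 sends each edge [p,q] (with p < q) to q − p.
The 6×12 boundary matrix has rank 5 and Smith normal form diag(1,1,1,1,1).

The boundary map ∂_2: C_2 → C_1 maps a triangle to the signed sum of its edges. For instance
  ∂[1,3,5] = [3,5] − [1,5] + [1,3],
  ∂[2,3,6] = [3,6] − [2,6] + [2,3].
As a 12×8 matrix over Z this has rank 7, with invariant factors (1,1,1,1,1,1,1).

Reading off H_k = ker ∂_k / im ∂_{k+1}:

  H_0: rank C_0 − rank ∂_1 = 6 − 5 = 1, and the invariant factors of ∂_1 are all 1, so H_0 = Z.
  H_1: rank ker ∂_1 − rank ∂_2 = (12 − 5) − 7 = 0, and the invariant factors of ∂_2 are all 1, so H_1 = 0.
  H_2: rank ker ∂_2 − rank ∂_3 = (8 − 7) − 0 = 1, and there is no ∂_3, so H_2 = Z.

As a check, the Euler characteristic is 6 − 12 + 8 = 2, which agrees with 1 − 0 + 1 = 2.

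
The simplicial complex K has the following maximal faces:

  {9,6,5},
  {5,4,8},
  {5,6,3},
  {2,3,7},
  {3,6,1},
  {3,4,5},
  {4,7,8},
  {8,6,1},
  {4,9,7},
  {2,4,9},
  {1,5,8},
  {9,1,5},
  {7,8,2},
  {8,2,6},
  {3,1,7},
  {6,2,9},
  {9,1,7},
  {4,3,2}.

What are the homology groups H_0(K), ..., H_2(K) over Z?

H_0 = Z,  H_1 = Z ⊕ Z/2,  H_2 = 0.

Fix the vertex order 1 < 2 < 3 < 4 < 5 < 6 < 7 < 8 < 9 and write every simplex with vertices in increasing order. Then dim K = 2 and the simplices of K are:

  0-simplices (9): [1], [2], [3], [4], [5], [6], [7], [8], [9]
  1-simplices (27): (27 of them)
  2-simplices (18): [1,3,6], [1,3,7], [1,5,8], [1,5,9], [1,6,8], [1,7,9], [2,3,4], [2,3,7], [2,4,9], [2,6,8], [2,6,9], [2,7,8], [3,4,5], [3,5,6], [4,5,8], [4,7,8], [4,7,9], [5,6,9]

giving chain groups C_0 ≅ Z^9, C_1 ≅ Z^27, C_2 ≅ Z^18.

The boundary map ∂_1: C_1 → C_0 is given by ∂[p,q] = [q] − [p].
The 9×27 boundary matrix has rank 8 and Smith normal form diag(1,1,1,1,1,1,1,1).

The boundary map ∂_2: C_2 → C_1 sends each 2-simplex [p,q,r] to [q,r] − [p,r] + [p,q]. For instance
  ∂[2,7,8] = [7,8] − [2,8] + [2,7],
  ∂[2,3,7] = [3,7] − [2,7] + [2,3].
This gives a 27×18 integer matrix of rank 18; reducing to Smith normal form yields diagonal entries (1,1,1,1,1,1,1,1,1,1,1,1,1,1,1,1,1,2).

From H_k ≅ ker(∂_k) / im(∂_{k+1}) we obtain:

  H_0: rank C_0 − rank ∂_1 = 9 − 8 = 1, and the invariant factors of ∂_1 are all 1, so H_0 ≅ Z.
  H_1: rank ker ∂_1 − rank ∂_2 = (27 − 8) − 18 = 1, and ∂_2 has invariant factor 2 > 1, so H_1 ≅ Z ⊕ Z/2.
  H_2: rank ker ∂_2 − rank ∂_3 = (18 − 18) − 0 = 0, and there is no ∂_3, so H_2 ≅ 0.

As a check, the Euler characteristic is 9 − 27 + 18 = 0, which agrees with 1 − 1 + 0 = 0.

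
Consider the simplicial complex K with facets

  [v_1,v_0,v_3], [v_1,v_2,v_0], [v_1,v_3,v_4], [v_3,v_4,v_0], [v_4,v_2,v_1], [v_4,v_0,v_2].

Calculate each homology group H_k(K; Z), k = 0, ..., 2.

H_0 ≅ Z,  H_1 = 0,  H_2 ≅ Z.

Fix the vertex order v_0 < v_1 < v_2 < v_3 < v_4 and write every simplex with vertices in increasing order. Then dim K = 2 and the simplices of K are:

  0-simplices (5): [v_0], [v_1], [v_2], [v_3], [v_4]
  1-simplices (9): [v_0,v_1], [v_0,v_2], [v_0,v_3], [v_0,v_4], [v_1,v_2], [v_1,v_3], [v_1,v_4], [v_2,v_4], [v_3,v_4]
  2-simplices (6): [v_0,v_1,v_2], [v_0,v_1,v_3], [v_0,v_2,v_4], [v_0,v_3,v_4], [v_1,v_2,v_4], [v_1,v_3,v_4]

so the chain groups are C_0 ≅ Z^5, C_1 ≅ Z^9, C_2 ≅ Z^6.

Boundary ∂_1: C_1 → C_0 maps an edge to its endpoints' difference, ∂[p,q] = q − p.
The resulting 5×9 matrix has rank 4, and its Smith normal form has invariant factors (1,1,1,1).

∂_2: C_2 → C_1 sends each 2-simplex [p,q,r] to [q,r] − [p,r] + [p,q]. For instance
  ∂[v_0,v_1,v_2] = [v_1,v_2] − [v_0,v_2] + [v_0,v_1],
  ∂[v_0,v_3,v_4] = [v_3,v_4] − [v_0,v_4] + [v_0,v_3].
The resulting 9×6 matrix has rank 5, and its Smith normal form has invariant factors (1,1,1,1,1).

From H_k ≅ ker(∂_k) / im(∂_{k+1}) we obtain:

  H_0: rank C_0 − rank ∂_1 = 5 − 4 = 1, and the invariant factors of ∂_1 are all 1, so H_0 ≅ Z.
  H_1: rank ker ∂_1 − rank ∂_2 = (9 − 4) − 5 = 0, and the invariant factors of ∂_2 are all 1, so H_1 ≅ 0.
  H_2: rank ker ∂_2 − rank ∂_3 = (6 − 5) − 0 = 1, and there is no ∂_3, so H_2 ≅ Z.

(K is a triangulation of the 2-sphere S^2.)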